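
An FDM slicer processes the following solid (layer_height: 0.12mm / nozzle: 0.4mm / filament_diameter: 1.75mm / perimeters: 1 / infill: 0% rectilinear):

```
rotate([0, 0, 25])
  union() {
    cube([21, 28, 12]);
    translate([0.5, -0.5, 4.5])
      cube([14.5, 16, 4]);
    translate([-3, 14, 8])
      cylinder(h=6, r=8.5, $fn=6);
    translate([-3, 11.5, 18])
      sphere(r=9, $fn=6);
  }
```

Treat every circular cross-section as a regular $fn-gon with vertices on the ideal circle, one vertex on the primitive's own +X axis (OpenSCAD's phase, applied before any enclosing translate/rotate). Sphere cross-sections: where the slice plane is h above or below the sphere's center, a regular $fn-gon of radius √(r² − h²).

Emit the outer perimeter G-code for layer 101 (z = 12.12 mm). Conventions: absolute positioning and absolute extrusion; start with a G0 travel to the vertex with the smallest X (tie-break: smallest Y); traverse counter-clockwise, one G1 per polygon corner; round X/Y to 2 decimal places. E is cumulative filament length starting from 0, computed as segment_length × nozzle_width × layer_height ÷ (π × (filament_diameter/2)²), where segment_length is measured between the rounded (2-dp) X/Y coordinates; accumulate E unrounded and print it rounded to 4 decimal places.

G0 X-16.34 Y7.83 Z12.12
G1 X-9.38 Y2.95 E0.1696
G1 X-9.16 Y3.06 E0.1745
G1 X-8.17 Y2.37 E0.1986
G1 X-2.00 Y5.25 E0.3345
G1 X-1.89 Y6.44 E0.3584
G1 X-1.67 Y6.55 E0.3633
G1 X-0.93 Y15.01 E0.5327
G1 X-7.89 Y19.89 E0.7024
G1 X-15.60 Y16.30 E0.8721
G1 X-16.34 Y7.83 E1.0418

At z = 12.12 mm: the cube does not reach this height (z outside [0, 12]); the cube at (0.5, -0.5) does not reach this height (z outside [4.5, 8.5]); the r=8.5 cylinder at (-3, 14) contributes a regular 6-gon of circumradius 8.5; the sphere at (-3, 11.5): section is a regular 6-gon, circumradius = √(r²−h²) = √(9²−5.88²) = 6.814; Taking the union: the regions partially overlap (shared area 112.91 mm²), so overlapping operands fuse into one piece — 1 connected region; (rotated 25° about Z; rotation is an isometry so areas/perimeters/island counts are preserved). The outline is a single polygon with 10 vertices. Extrusion per mm of travel: 0.4 × 0.12 / (π × 0.875²) = 0.019956. Accumulating E over each segment gives final E = 1.0418.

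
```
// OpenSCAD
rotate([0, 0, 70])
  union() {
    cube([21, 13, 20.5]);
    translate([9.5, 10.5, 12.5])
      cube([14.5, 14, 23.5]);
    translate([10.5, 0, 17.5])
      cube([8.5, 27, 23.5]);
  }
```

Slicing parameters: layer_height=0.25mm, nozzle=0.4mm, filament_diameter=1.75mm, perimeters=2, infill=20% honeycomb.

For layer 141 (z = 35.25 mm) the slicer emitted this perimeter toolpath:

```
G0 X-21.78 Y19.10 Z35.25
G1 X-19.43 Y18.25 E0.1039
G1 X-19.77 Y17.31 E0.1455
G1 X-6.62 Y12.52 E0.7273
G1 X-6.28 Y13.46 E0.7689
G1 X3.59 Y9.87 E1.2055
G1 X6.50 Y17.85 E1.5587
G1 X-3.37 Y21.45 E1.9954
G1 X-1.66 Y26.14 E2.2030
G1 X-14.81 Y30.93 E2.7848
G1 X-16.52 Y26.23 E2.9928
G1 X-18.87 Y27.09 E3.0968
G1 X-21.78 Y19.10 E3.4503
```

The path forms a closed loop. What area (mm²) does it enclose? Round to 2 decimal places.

313.36 mm²

Apply the shoelace formula to the sequence of (X, Y) vertices; enclosed area = 313.36 mm².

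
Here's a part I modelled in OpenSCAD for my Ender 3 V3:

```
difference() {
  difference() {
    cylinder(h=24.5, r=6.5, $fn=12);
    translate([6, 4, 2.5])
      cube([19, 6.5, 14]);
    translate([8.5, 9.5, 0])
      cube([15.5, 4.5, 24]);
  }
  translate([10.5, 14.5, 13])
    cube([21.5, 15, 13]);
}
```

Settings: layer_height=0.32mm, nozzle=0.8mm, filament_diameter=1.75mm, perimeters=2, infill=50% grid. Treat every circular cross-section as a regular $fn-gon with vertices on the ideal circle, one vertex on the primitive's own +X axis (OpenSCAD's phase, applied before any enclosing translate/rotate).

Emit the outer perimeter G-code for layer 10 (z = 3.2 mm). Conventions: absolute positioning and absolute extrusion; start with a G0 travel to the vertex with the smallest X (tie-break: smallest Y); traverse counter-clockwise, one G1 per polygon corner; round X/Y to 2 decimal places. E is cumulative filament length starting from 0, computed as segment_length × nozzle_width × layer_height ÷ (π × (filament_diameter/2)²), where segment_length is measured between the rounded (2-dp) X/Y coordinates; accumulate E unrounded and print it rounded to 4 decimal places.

G0 X-6.50 Y0.00 Z3.20
G1 X-5.63 Y-3.25 E0.3581
G1 X-3.25 Y-5.63 E0.7163
G1 X0.00 Y-6.50 E1.0744
G1 X3.25 Y-5.63 E1.4325
G1 X5.63 Y-3.25 E1.7907
G1 X6.50 Y0.00 E2.1488
G1 X5.63 Y3.25 E2.5069
G1 X3.25 Y5.63 E2.8651
G1 X0.00 Y6.50 E3.2232
G1 X-3.25 Y5.63 E3.5813
G1 X-5.63 Y3.25 E3.9395
G1 X-6.50 Y0.00 E4.2976

At z = 3.2 mm: the cylinder: section is a regular 12-gon, circumradius r=6.5; the cube at (6, 4) (footprint 19×6.5) is included at this height; the cube at (8.5, 9.5) (footprint 15.5×4.5) is included at this height; Taking the first minus the rest: starting from the r=6.5 cylinder, the 19×6.5 cube at (6, 4) misses the remaining region (no effect); the 15.5×4.5 cube at (8.5, 9.5) misses the remaining region (no effect) — 1 connected region; the cube at (10.5, 14.5) is not intersected at this z (z outside [13, 26]); Subtracting the remaining from the first: none of the subtracted shapes is present at this height, so the result so far is unchanged — 1 connected region. The outline is a single polygon with 12 vertices. Extrusion per mm of travel: 0.8 × 0.32 / (π × 0.875²) = 0.106432. Accumulating E over each segment gives final E = 4.2976.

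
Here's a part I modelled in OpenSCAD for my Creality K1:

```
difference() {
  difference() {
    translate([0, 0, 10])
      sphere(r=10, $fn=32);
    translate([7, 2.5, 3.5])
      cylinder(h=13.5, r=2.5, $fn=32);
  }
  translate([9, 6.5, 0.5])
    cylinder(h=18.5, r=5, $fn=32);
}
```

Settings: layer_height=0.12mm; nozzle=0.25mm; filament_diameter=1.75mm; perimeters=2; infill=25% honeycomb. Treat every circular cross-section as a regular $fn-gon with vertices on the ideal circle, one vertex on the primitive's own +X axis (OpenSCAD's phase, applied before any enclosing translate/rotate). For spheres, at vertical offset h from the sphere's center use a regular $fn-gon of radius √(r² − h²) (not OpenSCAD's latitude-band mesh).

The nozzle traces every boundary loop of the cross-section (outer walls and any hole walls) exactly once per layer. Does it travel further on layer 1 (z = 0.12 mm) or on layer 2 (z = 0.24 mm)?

layer 2 (z = 0.24 mm)

Layer 1 (z = 0.12): the r=10 sphere contributes a regular 32-gon of circumradius √(10²−9.88²) = 1.545 (perimeter = 2·32·1.545·sin(180°/32) = 9.69 mm); the cylinder at (7, 2.5) is not intersected at this z (z outside [3.5, 17]); Subtracting the remaining from the first: none of the subtracted shapes is present at this height, so the r=10 sphere is unchanged — boundary = 9.69 mm; the cylinder at (9, 6.5) does not reach this height (z outside [0.5, 19]); Subtracting the remaining from the first: none of the subtracted shapes is present at this height, so the result so far is unchanged — boundary = 9.69 mm. So its perimeter = 9.69 mm. Layer 2 (z = 0.24): the r=10 sphere slices to a regular 32-gon of circumradius 2.178 (√(r²−h²) with h=9.76 from center) (perimeter = 2·32·2.178·sin(180°/32) = 13.66 mm); the cylinder at (7, 2.5) does not reach this height (z outside [3.5, 17]); After the difference (first − rest): none of the subtracted shapes is present at this height, so the r=10 sphere is unchanged — boundary = 13.66 mm; the cylinder at (9, 6.5) is absent (z outside [0.5, 19]); After the difference (first − rest): none of the subtracted shapes is present at this height, so the result so far is unchanged — boundary = 13.66 mm. So its perimeter = 13.66 mm. Layer 2 is larger (13.66 vs 9.69 mm).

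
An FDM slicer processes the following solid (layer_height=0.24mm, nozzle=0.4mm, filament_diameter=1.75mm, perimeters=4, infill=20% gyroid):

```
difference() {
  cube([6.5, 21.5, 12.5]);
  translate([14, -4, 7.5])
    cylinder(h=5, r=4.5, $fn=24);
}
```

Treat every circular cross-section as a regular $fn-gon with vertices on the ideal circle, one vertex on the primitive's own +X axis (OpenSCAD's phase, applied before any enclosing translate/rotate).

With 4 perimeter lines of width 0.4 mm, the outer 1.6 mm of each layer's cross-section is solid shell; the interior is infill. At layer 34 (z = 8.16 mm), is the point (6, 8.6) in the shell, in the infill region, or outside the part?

At z = 8.16 mm: the 6.5×21.5 cube contributes its full rectangle; the cylinder at (14, -4): section is a regular 24-gon, circumradius r=4.5; Taking the first minus the rest: starting from the 6.5×21.5 cube, the r=4.5 cylinder at (14, -4) misses the remaining region (no effect) — 1 connected region. Overall, the cross-section is a single solid region. The nearest boundary edge runs (6.50, 21.50)→(6.50, 0.00); distance from the point to it = 0.50 mm. The point is inside the cross-section, 0.50 mm from the nearest boundary — within the 1.6 mm shell band (4 × 0.4).

shell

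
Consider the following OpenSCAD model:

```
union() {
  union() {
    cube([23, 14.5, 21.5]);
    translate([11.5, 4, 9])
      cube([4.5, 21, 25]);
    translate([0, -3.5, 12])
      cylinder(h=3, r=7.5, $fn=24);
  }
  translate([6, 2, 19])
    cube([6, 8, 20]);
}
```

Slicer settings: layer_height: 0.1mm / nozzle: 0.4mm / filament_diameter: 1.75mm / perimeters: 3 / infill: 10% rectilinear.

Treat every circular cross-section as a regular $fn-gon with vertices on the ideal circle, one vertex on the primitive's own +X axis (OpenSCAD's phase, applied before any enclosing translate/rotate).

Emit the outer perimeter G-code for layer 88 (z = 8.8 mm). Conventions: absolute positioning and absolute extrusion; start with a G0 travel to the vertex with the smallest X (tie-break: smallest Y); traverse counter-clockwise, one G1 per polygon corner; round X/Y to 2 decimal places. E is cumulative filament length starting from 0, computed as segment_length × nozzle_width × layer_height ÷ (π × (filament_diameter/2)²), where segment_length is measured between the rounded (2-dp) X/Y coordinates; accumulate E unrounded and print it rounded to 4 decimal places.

At z = 8.8 mm: the 23×14.5 cube contributes its full rectangle; the cube at (11.5, 4) is absent (z outside [9, 34]); the cylinder at (0, -3.5) is not intersected at this z (z outside [12, 15]); Taking the union: only the 23×14.5 cube is present, so the union is just that shape — 1 connected region; the cube at (6, 2) does not reach this height (z outside [19, 39]); Taking the union: only that combined region is present, so the union is just that shape — 1 connected region. The outline is a single polygon with 4 vertices. Extrusion per mm of travel: 0.4 × 0.1 / (π × 0.875²) = 0.016630. Accumulating E over each segment gives final E = 1.2473.

G0 X0.00 Y0.00 Z8.80
G1 X23.00 Y0.00 E0.3825
G1 X23.00 Y14.50 E0.6236
G1 X0.00 Y14.50 E1.0061
G1 X0.00 Y0.00 E1.2473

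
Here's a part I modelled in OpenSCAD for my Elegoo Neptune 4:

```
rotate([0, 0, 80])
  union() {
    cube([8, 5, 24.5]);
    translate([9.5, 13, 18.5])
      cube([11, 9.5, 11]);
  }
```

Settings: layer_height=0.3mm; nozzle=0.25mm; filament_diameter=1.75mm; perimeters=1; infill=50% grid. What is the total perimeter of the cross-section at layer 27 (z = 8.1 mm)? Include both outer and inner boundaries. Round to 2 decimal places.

26.00 mm

At z = 8.1 mm: the 8×5 cube contributes its full rectangle (perimeter 26.00 mm); the cube at (9.5, 13) is not intersected at this z (z outside [18.5, 29.5]); Combining (union): only the 8×5 cube is present, so the union is just that shape — boundary = 26.00 mm; (whole slice rotated 80° about Z — lengths, areas and connectivity unchanged). Overall, the cross-section is a single solid region. Total boundary length (outer) = 26.00 mm.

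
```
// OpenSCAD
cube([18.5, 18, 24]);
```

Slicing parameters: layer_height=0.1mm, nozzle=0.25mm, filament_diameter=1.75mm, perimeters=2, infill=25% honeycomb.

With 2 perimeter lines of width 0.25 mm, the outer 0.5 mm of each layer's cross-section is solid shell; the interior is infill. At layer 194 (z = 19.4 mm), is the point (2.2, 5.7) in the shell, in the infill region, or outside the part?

At z = 19.4 mm: the 18.5×18 cube contributes its full rectangle. Overall, the cross-section is a single solid region. The nearest boundary edge runs (0.00, 18.00)→(0.00, 0.00); distance from the point to it = 2.20 mm. The point is inside the cross-section and 2.20 mm from the nearest boundary — more than the 0.5 mm shell width (2 × 0.25), so it's in the infill interior.

infill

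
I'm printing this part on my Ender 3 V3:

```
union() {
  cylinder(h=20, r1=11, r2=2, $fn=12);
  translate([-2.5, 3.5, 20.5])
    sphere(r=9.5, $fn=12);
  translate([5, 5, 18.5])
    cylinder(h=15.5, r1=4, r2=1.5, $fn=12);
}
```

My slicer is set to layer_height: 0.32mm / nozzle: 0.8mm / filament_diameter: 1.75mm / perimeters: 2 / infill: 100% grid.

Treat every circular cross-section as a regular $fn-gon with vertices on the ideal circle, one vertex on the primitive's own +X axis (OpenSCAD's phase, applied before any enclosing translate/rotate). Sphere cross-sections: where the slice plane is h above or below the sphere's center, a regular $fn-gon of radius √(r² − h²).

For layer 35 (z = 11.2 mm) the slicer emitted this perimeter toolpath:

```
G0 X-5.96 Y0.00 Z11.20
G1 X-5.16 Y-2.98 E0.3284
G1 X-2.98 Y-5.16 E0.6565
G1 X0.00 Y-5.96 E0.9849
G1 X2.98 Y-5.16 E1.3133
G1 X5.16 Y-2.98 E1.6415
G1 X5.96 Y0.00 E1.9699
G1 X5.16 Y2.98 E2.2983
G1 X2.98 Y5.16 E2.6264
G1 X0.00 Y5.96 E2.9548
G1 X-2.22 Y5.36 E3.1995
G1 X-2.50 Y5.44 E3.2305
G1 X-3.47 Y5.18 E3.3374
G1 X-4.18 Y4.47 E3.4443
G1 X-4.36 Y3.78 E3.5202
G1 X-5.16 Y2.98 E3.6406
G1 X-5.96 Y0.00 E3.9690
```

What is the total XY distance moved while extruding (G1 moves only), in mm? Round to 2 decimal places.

37.29 mm

Sum the Euclidean lengths of each G1 segment: total = 37.29 mm.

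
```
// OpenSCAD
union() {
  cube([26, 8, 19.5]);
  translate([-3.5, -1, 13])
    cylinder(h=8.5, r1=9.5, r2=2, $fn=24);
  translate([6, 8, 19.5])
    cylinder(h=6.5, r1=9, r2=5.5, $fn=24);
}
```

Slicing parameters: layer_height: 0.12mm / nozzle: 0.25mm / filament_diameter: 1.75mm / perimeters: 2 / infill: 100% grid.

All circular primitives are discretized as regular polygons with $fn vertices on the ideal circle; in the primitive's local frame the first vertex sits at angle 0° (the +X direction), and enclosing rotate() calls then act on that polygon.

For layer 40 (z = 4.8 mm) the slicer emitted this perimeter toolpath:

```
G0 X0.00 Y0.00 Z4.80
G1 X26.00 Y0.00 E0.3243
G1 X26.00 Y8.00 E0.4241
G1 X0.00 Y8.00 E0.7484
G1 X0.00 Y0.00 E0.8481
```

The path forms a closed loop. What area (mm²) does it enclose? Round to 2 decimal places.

208.00 mm²

Apply the shoelace formula to the sequence of (X, Y) vertices; enclosed area = 208.00 mm².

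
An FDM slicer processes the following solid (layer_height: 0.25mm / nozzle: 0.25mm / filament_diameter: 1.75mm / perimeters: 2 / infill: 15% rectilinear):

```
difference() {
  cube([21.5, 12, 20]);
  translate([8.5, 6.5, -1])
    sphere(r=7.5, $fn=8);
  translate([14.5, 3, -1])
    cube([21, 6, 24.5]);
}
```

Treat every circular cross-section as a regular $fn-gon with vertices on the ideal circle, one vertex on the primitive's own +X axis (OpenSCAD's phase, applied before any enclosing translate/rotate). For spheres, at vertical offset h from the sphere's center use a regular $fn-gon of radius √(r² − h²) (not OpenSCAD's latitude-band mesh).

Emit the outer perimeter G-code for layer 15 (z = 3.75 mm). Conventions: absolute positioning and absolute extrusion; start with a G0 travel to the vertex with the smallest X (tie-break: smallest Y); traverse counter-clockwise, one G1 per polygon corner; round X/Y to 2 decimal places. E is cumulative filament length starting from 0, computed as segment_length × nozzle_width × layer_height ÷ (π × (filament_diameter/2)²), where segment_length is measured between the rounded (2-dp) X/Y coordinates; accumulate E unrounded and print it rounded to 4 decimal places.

At z = 3.75 mm: the cube (footprint 21.5×12) is included at this height; the r=7.5 sphere at (8.5, 6.5) contributes a regular 8-gon of circumradius √(7.5²−4.75²) = 5.804; the cube at (14.5, 3) (footprint 21×6) is included at this height; After the difference (first − rest): starting from the 21.5×12 cube, the r=7.5 sphere at (8.5, 6.5) partially overlaps it — only the 95.06 mm² overlap (of its 95.28 mm²) is removed, clipping the outline; the 21×6 cube at (14.5, 3) partially overlaps it — only the 42.00 mm² overlap (of its 126.00 mm²) is removed, clipping the outline — 1 connected region. The outline is a single polygon with 17 vertices. Extrusion per mm of travel: 0.25 × 0.25 / (π × 0.875²) = 0.025984. Accumulating E over each segment gives final E = 2.9484.

G0 X0.00 Y0.00 Z3.75
G1 X21.50 Y0.00 E0.5587
G1 X21.50 Y3.00 E0.6366
G1 X14.50 Y3.00 E0.8185
G1 X14.50 Y9.00 E0.9744
G1 X21.50 Y9.00 E1.1563
G1 X21.50 Y12.00 E1.2343
G1 X9.23 Y12.00 E1.5531
G1 X12.60 Y10.60 E1.6479
G1 X14.30 Y6.50 E1.7632
G1 X12.60 Y2.40 E1.8786
G1 X8.50 Y0.70 E1.9939
G1 X4.40 Y2.40 E2.1092
G1 X2.70 Y6.50 E2.2246
G1 X4.40 Y10.60 E2.3399
G1 X7.77 Y12.00 E2.4347
G1 X0.00 Y12.00 E2.6366
G1 X0.00 Y0.00 E2.9484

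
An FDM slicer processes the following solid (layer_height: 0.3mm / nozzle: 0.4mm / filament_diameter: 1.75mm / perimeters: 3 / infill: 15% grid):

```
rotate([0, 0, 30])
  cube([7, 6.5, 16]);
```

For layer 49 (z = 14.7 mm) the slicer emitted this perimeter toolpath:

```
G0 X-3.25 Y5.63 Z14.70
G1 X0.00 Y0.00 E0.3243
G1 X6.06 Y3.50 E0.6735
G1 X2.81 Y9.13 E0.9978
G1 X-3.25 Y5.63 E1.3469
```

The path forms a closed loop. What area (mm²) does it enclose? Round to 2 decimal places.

Apply the shoelace formula to the sequence of (X, Y) vertices; enclosed area = 45.49 mm².

45.49 mm²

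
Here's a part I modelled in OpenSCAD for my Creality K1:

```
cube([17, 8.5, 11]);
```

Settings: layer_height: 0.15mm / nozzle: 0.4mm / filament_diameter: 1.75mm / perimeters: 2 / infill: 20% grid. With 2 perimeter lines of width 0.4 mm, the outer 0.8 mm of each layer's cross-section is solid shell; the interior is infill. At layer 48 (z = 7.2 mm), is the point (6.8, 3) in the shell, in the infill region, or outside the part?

At z = 7.2 mm: the cube (footprint 17×8.5) is included at this height. Overall, the cross-section is a single solid region. The nearest boundary edge runs (0.00, 0.00)→(17.00, 0.00); distance from the point to it = 3.00 mm. The point is inside the cross-section and 3.00 mm from the nearest boundary — more than the 0.8 mm shell width (2 × 0.4), so it's in the infill interior.

infill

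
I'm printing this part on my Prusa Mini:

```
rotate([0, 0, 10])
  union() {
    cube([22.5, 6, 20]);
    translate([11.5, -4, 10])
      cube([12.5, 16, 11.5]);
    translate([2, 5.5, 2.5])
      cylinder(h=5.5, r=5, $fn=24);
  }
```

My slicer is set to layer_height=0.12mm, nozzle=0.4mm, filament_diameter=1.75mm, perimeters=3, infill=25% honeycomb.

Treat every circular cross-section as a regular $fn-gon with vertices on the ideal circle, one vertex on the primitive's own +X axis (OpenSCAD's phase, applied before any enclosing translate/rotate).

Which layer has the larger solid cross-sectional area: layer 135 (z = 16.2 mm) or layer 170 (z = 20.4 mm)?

layer 135 (z = 16.2 mm)

Layer 135 (z = 16.2): the 22.5×6 cube contributes its full rectangle (area 135.00 mm²); the cube at (11.5, -4) is present — its section is the full 12.5×16 rectangle (area 200.00 mm²); the cylinder at (2, 5.5) is absent (z outside [2.5, 8]); Combining (union): the regions partially overlap — summed areas 335.00 mm² minus the doubly-counted overlap 66.00 mm² gives 269.00 mm² — area = 269.00 mm²; (whole slice rotated 10° about Z — lengths, areas and connectivity unchanged). So its area = 269.00 mm². Layer 170 (z = 20.4): the cube is not intersected at this z (z outside [0, 20]); the 12.5×16 cube at (11.5, -4) contributes its full rectangle (area 200.00 mm²); the cylinder at (2, 5.5) does not reach this height (z outside [2.5, 8]); Merging all regions: only the 12.5×16 cube at (11.5, -4) is present, so the union is just that shape — area = 200.00 mm²; (whole slice rotated 10° about Z — lengths, areas and connectivity unchanged). So its area = 200.00 mm². Layer 135 is larger (269.00 vs 200.00 mm²).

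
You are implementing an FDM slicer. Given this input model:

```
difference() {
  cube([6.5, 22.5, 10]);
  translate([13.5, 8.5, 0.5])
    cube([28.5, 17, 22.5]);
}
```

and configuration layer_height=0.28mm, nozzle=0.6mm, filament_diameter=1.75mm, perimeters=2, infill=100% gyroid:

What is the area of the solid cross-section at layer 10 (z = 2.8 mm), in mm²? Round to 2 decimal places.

146.25 mm²

At z = 2.8 mm: the cube is present — its section is the full 6.5×22.5 rectangle (area 146.25 mm²); the cube at (13.5, 8.5) is present — its section is the full 28.5×17 rectangle (area 484.50 mm²); Subtracting the remaining from the first: starting from the 6.5×22.5 cube (146.25 mm²), the 28.5×17 cube at (13.5, 8.5) misses the remaining region (no effect) — area = 146.25 mm². Overall, the cross-section is a single solid region. Net area = 146.25 mm².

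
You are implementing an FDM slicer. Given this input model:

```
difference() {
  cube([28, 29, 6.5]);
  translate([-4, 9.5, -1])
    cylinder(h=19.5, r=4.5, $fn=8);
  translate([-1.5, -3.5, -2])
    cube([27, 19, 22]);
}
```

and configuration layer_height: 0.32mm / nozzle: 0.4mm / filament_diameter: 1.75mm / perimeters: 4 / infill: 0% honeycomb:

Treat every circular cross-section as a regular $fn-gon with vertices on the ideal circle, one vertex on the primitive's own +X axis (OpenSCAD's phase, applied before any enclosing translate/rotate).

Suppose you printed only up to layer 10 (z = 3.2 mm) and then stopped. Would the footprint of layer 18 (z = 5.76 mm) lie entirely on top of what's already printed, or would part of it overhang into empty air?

entirely on top

Compare the two slices. At z = 3.2: the cube (footprint 28×29) is included at this height (area 812.00 mm²); the cylinder at (-4, 9.5): section is a regular 8-gon, circumradius r=4.5 (area = (8/2)·4.500²·sin(360°/8) = 57.28 mm²); the cube at (-1.5, -3.5) is present — its section is the full 27×19 rectangle (area 513.00 mm²); Subtracting the remaining from the first: starting from the 28×29 cube (812.00 mm²), the r=4.5 cylinder at (-4, 9.5) partially overlaps it — only the 0.60 mm² overlap (of its 57.28 mm²) is removed, clipping the outline; the 27×19 cube at (-1.5, -3.5) partially overlaps it — only the 394.65 mm² overlap (of its 513.00 mm²) is removed, clipping the outline — area = 416.75 mm². At z = 5.76: the cube (footprint 28×29) is included at this height (area 812.00 mm²); the cylinder at (-4, 9.5): section is a regular 8-gon, circumradius r=4.5 (area = (8/2)·4.500²·sin(360°/8) = 57.28 mm²); the cube at (-1.5, -3.5) (footprint 27×19) is included at this height (area 513.00 mm²); After the difference (first − rest): starting from the 28×29 cube (812.00 mm²), the r=4.5 cylinder at (-4, 9.5) partially overlaps it — only the 0.60 mm² overlap (of its 57.28 mm²) is removed, clipping the outline; the 27×19 cube at (-1.5, -3.5) partially overlaps it — only the 394.65 mm² overlap (of its 513.00 mm²) is removed, clipping the outline — area = 416.75 mm². Checking containment: the cross-section at z = 5.76 is a subset of the cross-section at z = 3.2.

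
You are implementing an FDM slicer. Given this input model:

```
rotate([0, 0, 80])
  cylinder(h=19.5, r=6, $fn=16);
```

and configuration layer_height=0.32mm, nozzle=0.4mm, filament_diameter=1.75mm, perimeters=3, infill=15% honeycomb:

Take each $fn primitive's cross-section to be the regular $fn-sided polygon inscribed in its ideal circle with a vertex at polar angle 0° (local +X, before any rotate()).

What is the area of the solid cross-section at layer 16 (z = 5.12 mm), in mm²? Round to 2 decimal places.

At z = 5.12 mm: the r=6 cylinder gives a regular 16-gon of circumradius 6 (constant along its height) (area = (16/2)·6.000²·sin(360°/16) = 110.21 mm²); (whole slice rotated 80° about Z — lengths, areas and connectivity unchanged). Overall, the cross-section is a single solid region. Net area = 110.21 mm².

110.21 mm²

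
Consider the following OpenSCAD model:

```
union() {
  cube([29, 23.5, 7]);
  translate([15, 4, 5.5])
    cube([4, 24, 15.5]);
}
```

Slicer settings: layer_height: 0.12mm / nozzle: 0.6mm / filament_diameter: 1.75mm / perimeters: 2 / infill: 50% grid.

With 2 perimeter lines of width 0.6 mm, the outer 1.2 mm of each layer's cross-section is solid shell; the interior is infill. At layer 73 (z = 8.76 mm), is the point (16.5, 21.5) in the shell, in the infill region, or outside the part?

At z = 8.76 mm: the cube is absent (z outside [0, 7]); the 4×24 cube at (15, 4) contributes its full rectangle; Combining (union): only the 4×24 cube at (15, 4) is present, so the union is just that shape — 1 connected region. Overall, the cross-section is a single solid region. The nearest boundary edge runs (15.00, 28.00)→(15.00, 4.00); distance from the point to it = 1.50 mm. The point is inside the cross-section and 1.50 mm from the nearest boundary — more than the 1.2 mm shell width (2 × 0.6), so it's in the infill interior.

infill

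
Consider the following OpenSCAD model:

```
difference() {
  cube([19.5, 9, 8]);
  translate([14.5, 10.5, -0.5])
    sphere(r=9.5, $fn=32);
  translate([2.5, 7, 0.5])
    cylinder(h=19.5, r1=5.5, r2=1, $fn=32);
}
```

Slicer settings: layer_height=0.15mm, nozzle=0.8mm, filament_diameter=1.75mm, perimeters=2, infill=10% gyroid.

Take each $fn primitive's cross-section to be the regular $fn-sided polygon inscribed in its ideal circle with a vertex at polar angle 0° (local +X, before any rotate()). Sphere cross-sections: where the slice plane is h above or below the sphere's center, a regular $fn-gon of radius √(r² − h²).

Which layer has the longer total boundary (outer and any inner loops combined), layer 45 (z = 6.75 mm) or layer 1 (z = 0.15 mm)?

Layer 45 (z = 6.75): the cube (footprint 19.5×9) is included at this height (perimeter 57.00 mm); the r=9.5 sphere at (14.5, 10.5) slices to a regular 32-gon of circumradius 6.139 (√(r²−h²) with h=7.25 from center) (perimeter = 2·32·6.139·sin(180°/32) = 38.51 mm); the cone at (2.5, 7) contributes a regular 32-gon of circumradius 4.058 (interpolated between r1=5.5 and r2=1 at t=0.321) (perimeter = 2·32·4.058·sin(180°/32) = 25.45 mm); After the difference (first − rest): starting from the 19.5×9 cube, the r=9.5 sphere at (14.5, 10.5) partially overlaps it — only the 39.54 mm² overlap (of its 117.64 mm²) is removed, clipping the outline; the cone at (2.5, 7) partially overlaps it — only the 35.02 mm² overlap (of its 51.39 mm²) is removed, clipping the outline — boundary = 57.98 mm. So its perimeter = 57.98 mm. Layer 1 (z = 0.15): the 19.5×9 cube contributes its full rectangle (perimeter 57.00 mm); the sphere at (14.5, 10.5): section is a regular 32-gon, circumradius = √(r²−h²) = √(9.5²−0.65²) = 9.478 (perimeter = 2·32·9.478·sin(180°/32) = 59.45 mm); the cone at (2.5, 7) is not intersected at this z (z outside [0.5, 20]); Taking the first minus the rest: starting from the 19.5×9 cube, the r=9.5 sphere at (14.5, 10.5) partially overlaps it — only the 93.41 mm² overlap (of its 280.39 mm²) is removed, clipping the outline — boundary = 54.78 mm. So its perimeter = 54.78 mm. Layer 45 is larger (57.98 vs 54.78 mm).

layer 45 (z = 6.75 mm)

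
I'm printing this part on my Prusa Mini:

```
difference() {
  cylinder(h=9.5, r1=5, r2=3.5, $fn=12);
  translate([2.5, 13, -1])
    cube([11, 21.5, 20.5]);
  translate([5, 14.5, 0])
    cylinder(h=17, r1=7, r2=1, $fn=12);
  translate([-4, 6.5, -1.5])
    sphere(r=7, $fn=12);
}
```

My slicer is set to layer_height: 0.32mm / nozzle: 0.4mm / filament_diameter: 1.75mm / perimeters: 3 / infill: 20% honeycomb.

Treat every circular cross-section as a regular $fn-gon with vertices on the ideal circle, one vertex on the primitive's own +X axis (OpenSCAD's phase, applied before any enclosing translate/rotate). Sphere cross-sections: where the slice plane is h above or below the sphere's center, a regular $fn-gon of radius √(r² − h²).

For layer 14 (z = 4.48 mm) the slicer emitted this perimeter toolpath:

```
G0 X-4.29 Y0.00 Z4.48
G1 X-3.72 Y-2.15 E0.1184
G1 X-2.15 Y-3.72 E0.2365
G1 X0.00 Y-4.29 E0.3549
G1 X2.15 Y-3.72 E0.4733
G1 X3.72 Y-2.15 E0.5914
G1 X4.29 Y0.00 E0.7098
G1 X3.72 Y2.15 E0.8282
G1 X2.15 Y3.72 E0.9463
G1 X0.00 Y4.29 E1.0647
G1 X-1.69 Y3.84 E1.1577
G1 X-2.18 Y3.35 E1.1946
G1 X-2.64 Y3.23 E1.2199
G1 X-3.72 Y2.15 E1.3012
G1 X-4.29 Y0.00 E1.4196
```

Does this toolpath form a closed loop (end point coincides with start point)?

yes

Start point (G0): (-4.29, 0.00). End point (last G1): the path returns to the start — closed.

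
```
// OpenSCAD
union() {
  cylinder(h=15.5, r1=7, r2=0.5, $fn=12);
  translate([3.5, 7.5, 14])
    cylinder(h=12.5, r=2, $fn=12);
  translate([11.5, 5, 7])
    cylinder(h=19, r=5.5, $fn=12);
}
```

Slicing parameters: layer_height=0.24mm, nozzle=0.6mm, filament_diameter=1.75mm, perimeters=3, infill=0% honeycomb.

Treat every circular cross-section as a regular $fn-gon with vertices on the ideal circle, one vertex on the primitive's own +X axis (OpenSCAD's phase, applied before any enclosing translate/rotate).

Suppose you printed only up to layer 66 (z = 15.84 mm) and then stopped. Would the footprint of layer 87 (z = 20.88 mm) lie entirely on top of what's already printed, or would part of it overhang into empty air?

entirely on top

Compare the two slices. At z = 15.84: the cone is not intersected at this z (z outside [0, 15.5]); the r=2 cylinder at (3.5, 7.5) gives a regular 12-gon of circumradius 2 (constant along its height) (area = (12/2)·2.000²·sin(360°/12) = 12.00 mm²); the r=5.5 cylinder at (11.5, 5) gives a regular 12-gon of circumradius 5.5 (constant along its height) (area = (12/2)·5.500²·sin(360°/12) = 90.75 mm²); Merging all regions: the 2 present regions are separate (no shared area or edge), so areas and boundary lengths simply add and each stays a separate island — area = 102.75 mm². At z = 20.88: the cone is absent (z outside [0, 15.5]); the cylinder at (3.5, 7.5): section is a regular 12-gon, circumradius r=2 (area = (12/2)·2.000²·sin(360°/12) = 12.00 mm²); the r=5.5 cylinder at (11.5, 5) gives a regular 12-gon of circumradius 5.5 (constant along its height) (area = (12/2)·5.500²·sin(360°/12) = 90.75 mm²); Combining (union): the 2 present regions are separate (no shared area or edge), so areas and boundary lengths simply add and each stays a separate island — area = 102.75 mm². Checking containment: the cross-section at z = 20.88 is a subset of the cross-section at z = 15.84.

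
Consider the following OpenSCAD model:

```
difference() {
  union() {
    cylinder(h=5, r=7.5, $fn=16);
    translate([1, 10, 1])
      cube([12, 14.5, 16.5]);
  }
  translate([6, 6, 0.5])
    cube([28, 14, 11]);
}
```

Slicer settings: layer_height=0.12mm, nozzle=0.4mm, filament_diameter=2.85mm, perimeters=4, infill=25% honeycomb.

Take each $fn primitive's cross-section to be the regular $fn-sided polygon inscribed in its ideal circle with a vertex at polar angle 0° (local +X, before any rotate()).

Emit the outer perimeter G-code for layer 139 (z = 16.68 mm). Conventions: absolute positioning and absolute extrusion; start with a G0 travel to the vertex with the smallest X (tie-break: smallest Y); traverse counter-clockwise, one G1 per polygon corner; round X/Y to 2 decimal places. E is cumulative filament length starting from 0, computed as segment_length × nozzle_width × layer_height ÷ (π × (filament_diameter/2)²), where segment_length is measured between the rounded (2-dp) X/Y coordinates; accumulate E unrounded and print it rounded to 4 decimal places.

G0 X1.00 Y10.00 Z16.68
G1 X13.00 Y10.00 E0.0903
G1 X13.00 Y24.50 E0.1994
G1 X1.00 Y24.50 E0.2897
G1 X1.00 Y10.00 E0.3988

At z = 16.68 mm: the cylinder is not intersected at this z (z outside [0, 5]); the 12×14.5 cube at (1, 10) contributes its full rectangle; Combining (union): only the 12×14.5 cube at (1, 10) is present, so the union is just that shape — 1 connected region; the cube at (6, 6) is absent (z outside [0.5, 11.5]); Taking the first minus the rest: none of the subtracted shapes is present at this height, so the result so far is unchanged — 1 connected region. The outline is a single polygon with 4 vertices. Extrusion per mm of travel: 0.4 × 0.12 / (π × 1.425²) = 0.007524. Accumulating E over each segment gives final E = 0.3988.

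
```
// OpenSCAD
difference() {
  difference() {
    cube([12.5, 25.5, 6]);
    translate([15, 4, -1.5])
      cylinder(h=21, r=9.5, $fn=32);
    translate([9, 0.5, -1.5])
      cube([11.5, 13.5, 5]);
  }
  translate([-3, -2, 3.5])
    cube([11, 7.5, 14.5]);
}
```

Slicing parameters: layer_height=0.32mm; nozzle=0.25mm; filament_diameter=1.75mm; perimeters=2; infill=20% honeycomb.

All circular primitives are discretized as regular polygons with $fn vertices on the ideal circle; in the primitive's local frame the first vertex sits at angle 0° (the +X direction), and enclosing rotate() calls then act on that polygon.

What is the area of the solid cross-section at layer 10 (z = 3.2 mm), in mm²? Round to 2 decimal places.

239.34 mm²

At z = 3.2 mm: the cube is present — its section is the full 12.5×25.5 rectangle (area 318.75 mm²); the r=9.5 cylinder at (15, 4) contributes a regular 32-gon of circumradius 9.5 (area = (32/2)·9.500²·sin(360°/32) = 281.71 mm²); the 11.5×13.5 cube at (9, 0.5) contributes its full rectangle (area 155.25 mm²); After the difference (first − rest): starting from the 12.5×25.5 cube (318.75 mm²), the r=9.5 cylinder at (15, 4) partially overlaps it — only the 73.75 mm² overlap (of its 281.71 mm²) is removed, clipping the outline; the 11.5×13.5 cube at (9, 0.5) partially overlaps it — only the 5.65 mm² overlap (of its 155.25 mm²) is removed, clipping the outline — area = 239.34 mm²; the cube at (-3, -2) does not reach this height (z outside [3.5, 18]); After the difference (first − rest): none of the subtracted shapes is present at this height, so the result so far is unchanged — area = 239.34 mm². Overall, the cross-section is a single solid region. Net area = 239.34 mm².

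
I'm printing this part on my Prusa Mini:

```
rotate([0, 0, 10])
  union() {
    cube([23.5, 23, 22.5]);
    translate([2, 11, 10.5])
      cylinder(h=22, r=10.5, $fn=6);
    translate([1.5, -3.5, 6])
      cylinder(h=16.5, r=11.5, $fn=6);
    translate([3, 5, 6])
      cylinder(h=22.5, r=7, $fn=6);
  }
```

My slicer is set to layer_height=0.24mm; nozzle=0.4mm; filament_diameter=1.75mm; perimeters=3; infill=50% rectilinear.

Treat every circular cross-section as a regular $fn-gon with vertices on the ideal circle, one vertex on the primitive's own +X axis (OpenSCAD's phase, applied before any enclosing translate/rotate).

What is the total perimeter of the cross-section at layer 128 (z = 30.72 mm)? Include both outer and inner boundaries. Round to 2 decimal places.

63.00 mm

At z = 30.72 mm: the cube is absent (z outside [0, 22.5]); the cylinder at (2, 11): section is a regular 6-gon, circumradius r=10.5 (perimeter = 2·6·10.500·sin(180°/6) = 63.00 mm); the cylinder at (1.5, -3.5) is not intersected at this z (z outside [6, 22.5]); the cylinder at (3, 5) is absent (z outside [6, 28.5]); Merging all regions: only the r=10.5 cylinder at (2, 11) is present, so the union is just that shape — boundary = 63.00 mm; (whole slice rotated 10° about Z — lengths, areas and connectivity unchanged). Overall, the cross-section is a single solid region. Total boundary length (outer) = 63.00 mm.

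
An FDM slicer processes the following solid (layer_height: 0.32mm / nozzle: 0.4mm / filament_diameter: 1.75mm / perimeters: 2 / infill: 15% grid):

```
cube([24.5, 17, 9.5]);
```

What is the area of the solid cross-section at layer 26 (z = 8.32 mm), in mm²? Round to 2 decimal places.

416.50 mm²

At z = 8.32 mm: the cube (footprint 24.5×17) is included at this height (area 416.50 mm²). Overall, the cross-section is a single solid region. Net area = 416.50 mm².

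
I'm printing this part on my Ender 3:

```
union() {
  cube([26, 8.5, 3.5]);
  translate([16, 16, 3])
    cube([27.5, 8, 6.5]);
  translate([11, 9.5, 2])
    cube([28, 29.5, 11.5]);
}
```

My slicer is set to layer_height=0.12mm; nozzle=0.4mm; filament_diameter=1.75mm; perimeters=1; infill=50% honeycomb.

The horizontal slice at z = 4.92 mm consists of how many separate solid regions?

1

At z = 4.92 mm: the cube does not reach this height (z outside [0, 3.5]); the 27.5×8 cube at (16, 16) contributes its full rectangle; the cube at (11, 9.5) (footprint 28×29.5) is included at this height; Merging all regions: the regions partially overlap (shared area 184.00 mm²), so overlapping operands fuse into one piece — 1 connected region. The result has 1 disconnected region.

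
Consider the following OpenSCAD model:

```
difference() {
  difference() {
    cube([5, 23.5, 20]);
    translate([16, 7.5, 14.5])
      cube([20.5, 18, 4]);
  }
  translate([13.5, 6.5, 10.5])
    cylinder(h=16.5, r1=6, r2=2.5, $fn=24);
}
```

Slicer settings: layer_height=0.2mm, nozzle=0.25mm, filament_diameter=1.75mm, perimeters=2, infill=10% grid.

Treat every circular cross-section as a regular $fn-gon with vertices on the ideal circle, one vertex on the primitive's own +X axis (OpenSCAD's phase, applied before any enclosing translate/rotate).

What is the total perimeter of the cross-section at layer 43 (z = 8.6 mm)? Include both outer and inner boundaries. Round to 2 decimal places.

At z = 8.6 mm: the cube (footprint 5×23.5) is included at this height (perimeter 57.00 mm); the cube at (16, 7.5) is not intersected at this z (z outside [14.5, 18.5]); Subtracting the remaining from the first: none of the subtracted shapes is present at this height, so the 5×23.5 cube is unchanged — boundary = 57.00 mm; the cone at (13.5, 6.5) does not reach this height (z outside [10.5, 27]); Taking the first minus the rest: none of the subtracted shapes is present at this height, so that combined region is unchanged — boundary = 57.00 mm. Overall, the cross-section is a single solid region. Total boundary length (outer) = 57.00 mm.

57.00 mm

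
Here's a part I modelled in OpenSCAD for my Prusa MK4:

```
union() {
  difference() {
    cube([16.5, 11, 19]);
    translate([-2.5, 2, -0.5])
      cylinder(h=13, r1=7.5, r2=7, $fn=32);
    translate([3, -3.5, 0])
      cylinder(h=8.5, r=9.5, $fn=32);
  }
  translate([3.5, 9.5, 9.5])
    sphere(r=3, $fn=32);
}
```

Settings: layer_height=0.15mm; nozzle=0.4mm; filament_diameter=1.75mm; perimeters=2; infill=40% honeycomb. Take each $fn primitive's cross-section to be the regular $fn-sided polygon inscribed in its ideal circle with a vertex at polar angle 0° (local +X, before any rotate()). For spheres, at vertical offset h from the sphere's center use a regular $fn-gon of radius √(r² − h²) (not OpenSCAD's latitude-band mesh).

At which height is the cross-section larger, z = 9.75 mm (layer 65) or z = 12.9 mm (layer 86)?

Layer 65 (z = 9.75): the cube is present — its section is the full 16.5×11 rectangle (area 181.50 mm²); the cone at (-2.5, 2) contributes a regular 32-gon of circumradius 7.106 (interpolated between r1=7.5 and r2=7 at t=0.788) (area = (32/2)·7.106²·sin(360°/32) = 157.61 mm²); the cylinder at (3, -3.5) does not reach this height (z outside [0, 8.5]); Taking the first minus the rest: starting from the 16.5×11 cube (181.50 mm²), the cone at (-2.5, 2) partially overlaps it — only the 31.05 mm² overlap (of its 157.61 mm²) is removed, clipping the outline — area = 150.45 mm²; the sphere at (3.5, 9.5): section is a regular 32-gon, circumradius = √(r²−h²) = √(3²−0.25²) = 2.990 (area = (32/2)·2.990²·sin(360°/32) = 27.90 mm²); Combining (union): the regions partially overlap — summed areas 178.35 mm² minus the doubly-counted overlap 21.66 mm² gives 156.69 mm² — area = 156.69 mm². So its area = 156.69 mm². Layer 86 (z = 12.9): the 16.5×11 cube contributes its full rectangle (area 181.50 mm²); the cone at (-2.5, 2) is not intersected at this z (z outside [-0.5, 12.5]); the cylinder at (3, -3.5) is not intersected at this z (z outside [0, 8.5]); Subtracting the remaining from the first: none of the subtracted shapes is present at this height, so the 16.5×11 cube is unchanged — area = 181.50 mm²; the sphere at (3.5, 9.5) does not reach this height (|z−center|=3.400 > r=3); Taking the union: only the result so far is present, so the union is just that shape — area = 181.50 mm². So its area = 181.50 mm². Layer 86 is larger (181.50 vs 156.69 mm²).

layer 86 (z = 12.9 mm)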